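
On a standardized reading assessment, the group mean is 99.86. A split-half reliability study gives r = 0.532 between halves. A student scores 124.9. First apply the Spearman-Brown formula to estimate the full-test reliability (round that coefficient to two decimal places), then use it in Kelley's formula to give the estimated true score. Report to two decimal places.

Spearman-Brown: ρ = 2r/(1 + r) = 2(0.532)/(1 + 0.532) = 1.0640/1.532 = 0.6945 → 0.69
T̂ = 0.69(124.9) + 0.31(99.86) = 86.181 + 30.9566 = 117.138 → 117.14

117.14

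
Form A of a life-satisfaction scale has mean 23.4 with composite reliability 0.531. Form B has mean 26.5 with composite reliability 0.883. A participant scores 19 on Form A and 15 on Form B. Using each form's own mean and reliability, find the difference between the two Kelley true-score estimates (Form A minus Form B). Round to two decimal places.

4.72

T̂_A = 0.531(19) + 0.469(23.4) = 21.0636
T̂_B = 0.883(15) + 0.117(26.5) = 16.3455
T̂_A − T̂_B = 4.7181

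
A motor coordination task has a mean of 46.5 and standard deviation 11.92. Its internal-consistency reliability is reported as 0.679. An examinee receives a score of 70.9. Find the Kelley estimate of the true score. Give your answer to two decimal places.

63.07

T̂ = 0.679(70.9) + 0.321(46.5) = 48.1411 + 14.9265 = 63.068 → 63.07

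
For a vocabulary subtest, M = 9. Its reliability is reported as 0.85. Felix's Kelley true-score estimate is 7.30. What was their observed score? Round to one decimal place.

7.0

T̂ = ρX + (1 − ρ)μ  ⇒  X = (T̂ − (1 − ρ)μ) / ρ
X = (7.30 − 0.15 × 9) / 0.85 = (7.30 − 1.35) / 0.85 = 5.95 / 0.85 = 7.000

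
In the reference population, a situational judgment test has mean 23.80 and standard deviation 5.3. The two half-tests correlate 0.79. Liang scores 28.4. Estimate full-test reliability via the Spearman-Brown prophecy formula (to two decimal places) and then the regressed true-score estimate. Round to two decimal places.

27.85

Spearman-Brown: ρ = 2r/(1 + r) = 2(0.79)/(1 + 0.79) = 1.580/1.79 = 0.8827 → 0.88
T̂ = ρX + (1 − ρ)μ
  = 0.88 × 28.4 + 0.12 × 23.80
  = 24.992 + 2.8560
  = 27.848
  ≈ 27.85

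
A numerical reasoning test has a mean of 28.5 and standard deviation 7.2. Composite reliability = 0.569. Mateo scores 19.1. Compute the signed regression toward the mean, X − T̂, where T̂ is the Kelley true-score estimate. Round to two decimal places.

-4.05

T̂ = ρX + (1 − ρ)μ
  = 0.569 × 19.1 + 0.431 × 28.5
  = 10.8679 + 12.2835
  = 23.1514
  ≈ 23.151
X − T̂ = 19.1 − 23.151 = -4.051 → -4.05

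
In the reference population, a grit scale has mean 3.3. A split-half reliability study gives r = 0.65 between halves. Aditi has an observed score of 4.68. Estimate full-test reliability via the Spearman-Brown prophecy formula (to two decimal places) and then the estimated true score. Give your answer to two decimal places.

4.39

Spearman-Brown: ρ = 2r/(1 + r) = 2(0.65)/(1 + 0.65) = 1.300/1.65 = 0.7879 → 0.79
T̂ = 0.79(4.68) + 0.21(3.3) = 3.6972 + 0.693 = 4.390 → 4.39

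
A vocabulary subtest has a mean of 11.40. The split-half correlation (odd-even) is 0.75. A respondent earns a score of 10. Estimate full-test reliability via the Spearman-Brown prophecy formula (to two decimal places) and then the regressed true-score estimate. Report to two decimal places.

10.20

Spearman-Brown: ρ = 2r/(1 + r) = 2(0.75)/(1 + 0.75) = 1.500/1.75 = 0.8571 → 0.86
T̂ = 0.86(10) + 0.14(11.40) = 8.60 + 1.5960 = 10.196 → 10.20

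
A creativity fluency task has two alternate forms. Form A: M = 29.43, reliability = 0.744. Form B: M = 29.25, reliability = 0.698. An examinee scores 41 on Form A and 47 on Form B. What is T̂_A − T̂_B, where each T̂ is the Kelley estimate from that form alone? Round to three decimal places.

T̂_A = 0.744(41) + 0.256(29.43) = 38.03808
T̂_B = 0.698(47) + 0.302(29.25) = 41.63950
T̂_A − T̂_B = -3.60142

-3.601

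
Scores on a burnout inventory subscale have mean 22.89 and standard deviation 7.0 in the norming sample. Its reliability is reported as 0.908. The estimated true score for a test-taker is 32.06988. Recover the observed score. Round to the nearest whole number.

T̂ = ρX + (1 − ρ)μ  ⇒  X = (T̂ − (1 − ρ)μ) / ρ
X = (32.06988 − 0.092 × 22.89) / 0.908 = (32.06988 − 2.10588) / 0.908 = 29.96400 / 0.908 = 33.00

33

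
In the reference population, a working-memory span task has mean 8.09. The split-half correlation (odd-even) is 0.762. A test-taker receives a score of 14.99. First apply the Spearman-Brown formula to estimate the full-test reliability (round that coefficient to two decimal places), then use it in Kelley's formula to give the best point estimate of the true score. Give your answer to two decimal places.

14.02

Spearman-Brown: ρ = 2r/(1 + r) = 2(0.762)/(1 + 0.762) = 1.5240/1.762 = 0.8649 → 0.86
T̂ = ρX + (1 − ρ)μ
  = 0.86 × 14.99 + 0.14 × 8.09
  = 12.8914 + 1.1326
  = 14.024
  ≈ 14.02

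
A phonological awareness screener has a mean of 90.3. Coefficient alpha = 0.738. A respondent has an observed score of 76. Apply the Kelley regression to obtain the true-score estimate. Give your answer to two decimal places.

79.75

T̂ = 0.738(76) + 0.262(90.3) = 56.088 + 23.6586 = 79.747 → 79.75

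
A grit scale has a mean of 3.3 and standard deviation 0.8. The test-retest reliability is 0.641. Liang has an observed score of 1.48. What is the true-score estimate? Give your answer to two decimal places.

T̂ = 0.641(1.48) + 0.359(3.3) = 0.94868 + 1.1847 = 2.133 → 2.13

2.13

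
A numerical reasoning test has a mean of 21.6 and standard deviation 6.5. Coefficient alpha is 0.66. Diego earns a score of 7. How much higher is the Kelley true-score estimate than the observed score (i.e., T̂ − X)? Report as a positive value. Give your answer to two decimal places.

Weight the observed score by reliability and the mean by (1 − reliability): T̂ = 0.66·7 + 0.34·21.6 = 4.62 + 7.344 = 11.9640.
T̂ − X = 11.964 − 7 = 4.964 → 4.96

4.96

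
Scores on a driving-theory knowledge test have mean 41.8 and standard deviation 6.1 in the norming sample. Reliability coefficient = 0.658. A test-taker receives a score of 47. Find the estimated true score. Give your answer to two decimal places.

T̂ = 0.658(47) + 0.342(41.8) = 30.926 + 14.2956 = 45.222 → 45.22

45.22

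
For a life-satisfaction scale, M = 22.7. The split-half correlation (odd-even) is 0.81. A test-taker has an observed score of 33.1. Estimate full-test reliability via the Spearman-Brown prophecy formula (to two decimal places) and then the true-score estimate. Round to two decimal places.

Spearman-Brown: ρ = 2r/(1 + r) = 2(0.81)/(1 + 0.81) = 1.620/1.81 = 0.8950 → 0.90
T̂ = ρX + (1 − ρ)μ
  = 0.90 × 33.1 + 0.10 × 22.7
  = 29.790 + 2.270
  = 32.060
  ≈ 32.06

32.06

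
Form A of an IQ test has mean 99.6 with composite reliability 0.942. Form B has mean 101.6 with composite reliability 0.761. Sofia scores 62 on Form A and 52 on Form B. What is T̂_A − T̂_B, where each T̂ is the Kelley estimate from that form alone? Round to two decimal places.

T̂_A = 0.942(62) + 0.058(99.6) = 64.1808
T̂_B = 0.761(52) + 0.239(101.6) = 63.8544
T̂_A − T̂_B = 0.3264

0.33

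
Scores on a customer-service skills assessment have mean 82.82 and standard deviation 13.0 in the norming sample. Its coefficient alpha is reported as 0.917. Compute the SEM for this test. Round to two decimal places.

3.75

SEM = SD · √(1 − ρ) = 13.0 × √0.083 = 13.0 × 0.2881 = 3.745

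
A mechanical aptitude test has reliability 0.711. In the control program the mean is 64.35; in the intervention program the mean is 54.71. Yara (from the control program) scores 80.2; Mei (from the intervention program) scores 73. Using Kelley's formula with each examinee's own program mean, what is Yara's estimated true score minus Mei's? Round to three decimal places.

7.905

T̂_Yara = 0.711(80.2) + 0.289(64.35) = 75.61935
T̂_Mei = 0.711(73) + 0.289(54.71) = 67.71419
Difference = 75.61935 − 67.71419 = 7.90516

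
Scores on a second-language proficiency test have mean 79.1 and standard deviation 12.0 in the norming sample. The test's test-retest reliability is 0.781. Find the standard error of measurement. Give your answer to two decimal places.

SEM = SD · √(1 − ρ) = 12.0 × √0.219 = 12.0 × 0.4680 = 5.616

5.62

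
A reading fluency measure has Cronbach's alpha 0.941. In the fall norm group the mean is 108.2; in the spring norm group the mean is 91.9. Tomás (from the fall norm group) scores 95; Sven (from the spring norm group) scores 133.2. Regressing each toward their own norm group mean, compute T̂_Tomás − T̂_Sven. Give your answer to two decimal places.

-34.98

T̂_Tomás = 0.941(95) + 0.059(108.2) = 95.7788
T̂_Sven = 0.941(133.2) + 0.059(91.9) = 130.7633
Difference = 95.7788 − 130.7633 = -34.9845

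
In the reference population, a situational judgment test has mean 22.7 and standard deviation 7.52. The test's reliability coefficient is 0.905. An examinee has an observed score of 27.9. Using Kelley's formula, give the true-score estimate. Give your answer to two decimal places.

27.41

Kelley's formula gives T̂ = 0.905·27.9 + 0.095·22.7 = 25.2495 + 2.1565 = 27.406.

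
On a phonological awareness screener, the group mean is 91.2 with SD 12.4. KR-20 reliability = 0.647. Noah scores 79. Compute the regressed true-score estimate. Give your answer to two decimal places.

T̂ = 0.647(79) + 0.353(91.2) = 51.113 + 32.1936 = 83.307 → 83.31

83.31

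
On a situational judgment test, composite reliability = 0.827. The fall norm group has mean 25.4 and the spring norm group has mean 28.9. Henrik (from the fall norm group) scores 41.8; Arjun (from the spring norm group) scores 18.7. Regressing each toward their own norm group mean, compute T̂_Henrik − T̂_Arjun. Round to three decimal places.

T̂_Henrik = 0.827(41.8) + 0.173(25.4) = 38.96280
T̂_Arjun = 0.827(18.7) + 0.173(28.9) = 20.46460
Difference = 38.96280 − 20.46460 = 18.49820

18.498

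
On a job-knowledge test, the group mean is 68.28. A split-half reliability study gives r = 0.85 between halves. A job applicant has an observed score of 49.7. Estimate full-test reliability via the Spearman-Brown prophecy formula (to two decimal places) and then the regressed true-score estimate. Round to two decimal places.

Spearman-Brown: ρ = 2r/(1 + r) = 2(0.85)/(1 + 0.85) = 1.700/1.85 = 0.9189 → 0.92
T̂ = 0.92(49.7) + 0.08(68.28) = 45.724 + 5.4624 = 51.186 → 51.19

51.19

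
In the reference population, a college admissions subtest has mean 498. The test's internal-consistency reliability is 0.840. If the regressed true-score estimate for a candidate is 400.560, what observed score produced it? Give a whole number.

T̂ = ρX + (1 − ρ)μ  ⇒  X = (T̂ − (1 − ρ)μ) / ρ
X = (400.560 − 0.160 × 498) / 0.840 = (400.560 − 79.680) / 0.840 = 320.880 / 0.840 = 382.00

382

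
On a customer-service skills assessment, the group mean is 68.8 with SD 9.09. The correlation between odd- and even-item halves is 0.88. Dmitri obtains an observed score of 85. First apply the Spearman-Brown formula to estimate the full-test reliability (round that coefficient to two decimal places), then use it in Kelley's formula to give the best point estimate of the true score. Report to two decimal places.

84.03

Spearman-Brown: ρ = 2r/(1 + r) = 2(0.88)/(1 + 0.88) = 1.760/1.88 = 0.9362 → 0.94
T̂ = ρX + (1 − ρ)μ
  = 0.94 × 85 + 0.06 × 68.8
  = 79.90 + 4.128
  = 84.028
  ≈ 84.03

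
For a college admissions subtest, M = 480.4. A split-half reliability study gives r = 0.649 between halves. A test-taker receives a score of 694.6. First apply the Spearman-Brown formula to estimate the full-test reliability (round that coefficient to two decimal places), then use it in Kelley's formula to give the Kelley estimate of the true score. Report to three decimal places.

649.618

Spearman-Brown: ρ = 2r/(1 + r) = 2(0.649)/(1 + 0.649) = 1.2980/1.649 = 0.7871 → 0.79
Weight the observed score by reliability and the mean by (1 − reliability): T̂ = 0.79·694.6 + 0.21·480.4 = 548.734 + 100.884 = 649.6180.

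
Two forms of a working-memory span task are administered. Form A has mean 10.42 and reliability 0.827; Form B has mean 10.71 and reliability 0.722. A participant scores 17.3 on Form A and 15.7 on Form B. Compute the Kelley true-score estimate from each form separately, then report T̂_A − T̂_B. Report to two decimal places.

1.80

T̂_A = 0.827(17.3) + 0.173(10.42) = 16.1098
T̂_B = 0.722(15.7) + 0.278(10.71) = 14.3128
T̂_A − T̂_B = 1.7970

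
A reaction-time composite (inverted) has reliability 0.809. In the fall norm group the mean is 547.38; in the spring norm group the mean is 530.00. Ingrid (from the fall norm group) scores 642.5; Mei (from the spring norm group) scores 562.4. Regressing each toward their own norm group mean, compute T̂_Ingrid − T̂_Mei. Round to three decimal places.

68.120

T̂_Ingrid = 0.809(642.5) + 0.191(547.38) = 624.33208
T̂_Mei = 0.809(562.4) + 0.191(530.00) = 556.21160
Difference = 624.33208 − 556.21160 = 68.12048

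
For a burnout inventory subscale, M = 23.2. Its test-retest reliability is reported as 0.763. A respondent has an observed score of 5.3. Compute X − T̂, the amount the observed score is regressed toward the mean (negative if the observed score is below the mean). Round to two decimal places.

-4.24

T̂ = ρX + (1 − ρ)μ
  = 0.763 × 5.3 + 0.237 × 23.2
  = 4.0439 + 5.4984
  = 9.5423
  ≈ 9.542
X − T̂ = 5.3 − 9.542 = -4.242 → -4.24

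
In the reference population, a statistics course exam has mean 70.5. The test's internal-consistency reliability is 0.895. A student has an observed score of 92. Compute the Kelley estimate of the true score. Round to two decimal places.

89.74

T̂ = 0.895(92) + 0.105(70.5) = 82.340 + 7.4025 = 89.743 → 89.74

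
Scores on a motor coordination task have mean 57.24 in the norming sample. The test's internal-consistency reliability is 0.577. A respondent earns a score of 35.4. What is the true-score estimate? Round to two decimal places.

T̂ = ρX + (1 − ρ)μ
  = 0.577 × 35.4 + 0.423 × 57.24
  = 20.4258 + 24.21252
  = 44.638
  ≈ 44.64

44.64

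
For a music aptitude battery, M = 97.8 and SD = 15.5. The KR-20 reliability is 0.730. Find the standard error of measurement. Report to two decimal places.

SEM = SD · √(1 − ρ) = 15.5 × √0.270 = 15.5 × 0.5196 = 8.054

8.05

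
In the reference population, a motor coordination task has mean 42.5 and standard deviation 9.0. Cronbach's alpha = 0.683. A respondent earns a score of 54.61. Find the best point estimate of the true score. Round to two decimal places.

Regress the observed score toward the mean by the unreliability: T̂ = 0.683·54.61 + 0.317·42.5 = 37.29863 + 13.4725 = 50.771.

50.77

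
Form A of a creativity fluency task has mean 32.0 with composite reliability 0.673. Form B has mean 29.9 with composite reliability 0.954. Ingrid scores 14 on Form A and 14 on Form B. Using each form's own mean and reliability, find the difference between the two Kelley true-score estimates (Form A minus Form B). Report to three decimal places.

5.155

T̂_A = 0.673(14) + 0.327(32.0) = 19.88600
T̂_B = 0.954(14) + 0.046(29.9) = 14.73140
T̂_A − T̂_B = 5.15460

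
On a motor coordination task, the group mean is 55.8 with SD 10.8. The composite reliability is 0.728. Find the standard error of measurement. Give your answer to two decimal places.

SEM = SD · √(1 − ρ) = 10.8 × √0.272 = 10.8 × 0.5215 = 5.633

5.63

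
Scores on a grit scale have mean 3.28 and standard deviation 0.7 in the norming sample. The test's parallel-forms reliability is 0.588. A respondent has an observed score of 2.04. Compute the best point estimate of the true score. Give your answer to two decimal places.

2.55

Regress the observed score toward the mean by the unreliability: T̂ = 0.588·2.04 + 0.412·3.28 = 1.19952 + 1.35136 = 2.551.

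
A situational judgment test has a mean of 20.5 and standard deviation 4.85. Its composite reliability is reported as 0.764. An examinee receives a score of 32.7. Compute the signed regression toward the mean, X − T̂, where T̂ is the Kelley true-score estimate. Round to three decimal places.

2.879

Weight the observed score by reliability and the mean by (1 − reliability): T̂ = 0.764·32.7 + 0.236·20.5 = 24.9828 + 4.8380 = 29.82080.
X − T̂ = 32.7 − 29.8208 = 2.8792 → 2.879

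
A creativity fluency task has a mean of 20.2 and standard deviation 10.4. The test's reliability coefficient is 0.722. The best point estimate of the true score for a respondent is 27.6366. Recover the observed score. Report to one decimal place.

30.5

T̂ = ρX + (1 − ρ)μ  ⇒  X = (T̂ − (1 − ρ)μ) / ρ
X = (27.6366 − 0.278 × 20.2) / 0.722 = (27.6366 − 5.6156) / 0.722 = 22.0210 / 0.722 = 30.500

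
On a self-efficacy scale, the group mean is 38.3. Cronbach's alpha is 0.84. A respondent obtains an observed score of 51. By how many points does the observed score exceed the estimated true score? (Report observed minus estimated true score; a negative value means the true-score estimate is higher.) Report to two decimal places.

2.03

T̂ = ρX + (1 − ρ)μ
  = 0.84 × 51 + 0.16 × 38.3
  = 42.84 + 6.128
  = 48.9680
  ≈ 48.968
X − T̂ = 51 − 48.968 = 2.032 → 2.03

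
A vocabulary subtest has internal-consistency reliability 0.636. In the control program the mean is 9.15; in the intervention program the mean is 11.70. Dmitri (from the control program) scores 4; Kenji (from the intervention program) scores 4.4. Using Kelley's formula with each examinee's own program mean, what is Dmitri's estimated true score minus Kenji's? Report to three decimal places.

-1.183

T̂_Dmitri = 0.636(4) + 0.364(9.15) = 5.87460
T̂_Kenji = 0.636(4.4) + 0.364(11.70) = 7.05720
Difference = 5.87460 − 7.05720 = -1.18260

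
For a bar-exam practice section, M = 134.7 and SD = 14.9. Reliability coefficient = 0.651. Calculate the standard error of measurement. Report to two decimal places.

SEM = SD · √(1 − ρ) = 14.9 × √0.349 = 14.9 × 0.5908 = 8.802

8.80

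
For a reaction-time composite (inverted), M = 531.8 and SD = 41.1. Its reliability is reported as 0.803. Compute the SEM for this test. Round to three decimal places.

18.242

SEM = SD · √(1 − ρ) = 41.1 × √0.197 = 41.1 × 0.4438 = 18.2421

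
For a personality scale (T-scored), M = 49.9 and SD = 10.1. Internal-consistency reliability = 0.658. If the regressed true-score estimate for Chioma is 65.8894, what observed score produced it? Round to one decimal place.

T̂ = ρX + (1 − ρ)μ  ⇒  X = (T̂ − (1 − ρ)μ) / ρ
X = (65.8894 − 0.342 × 49.9) / 0.658 = (65.8894 − 17.0658) / 0.658 = 48.8236 / 0.658 = 74.200

74.2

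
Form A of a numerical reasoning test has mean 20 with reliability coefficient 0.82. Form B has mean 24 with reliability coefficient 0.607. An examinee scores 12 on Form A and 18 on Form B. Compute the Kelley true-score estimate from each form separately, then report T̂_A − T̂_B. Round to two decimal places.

T̂_A = 0.82(12) + 0.18(20) = 13.4400
T̂_B = 0.607(18) + 0.393(24) = 20.3580
T̂_A − T̂_B = -6.9180

-6.92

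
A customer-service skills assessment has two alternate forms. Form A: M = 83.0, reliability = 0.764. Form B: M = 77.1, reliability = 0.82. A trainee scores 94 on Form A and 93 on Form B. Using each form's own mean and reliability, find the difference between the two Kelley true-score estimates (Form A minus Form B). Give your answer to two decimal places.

1.27

T̂_A = 0.764(94) + 0.236(83.0) = 91.4040
T̂_B = 0.82(93) + 0.18(77.1) = 90.1380
T̂_A − T̂_B = 1.2660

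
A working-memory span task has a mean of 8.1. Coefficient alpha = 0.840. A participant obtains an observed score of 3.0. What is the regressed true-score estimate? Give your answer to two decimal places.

T̂ = 0.840(3.0) + 0.160(8.1) = 2.5200 + 1.2960 = 3.816 → 3.82

3.82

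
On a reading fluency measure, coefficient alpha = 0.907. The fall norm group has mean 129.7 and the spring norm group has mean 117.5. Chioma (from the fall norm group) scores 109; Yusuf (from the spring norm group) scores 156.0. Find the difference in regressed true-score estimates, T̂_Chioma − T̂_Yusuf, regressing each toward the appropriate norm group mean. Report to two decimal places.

T̂_Chioma = 0.907(109) + 0.093(129.7) = 110.9251
T̂_Yusuf = 0.907(156.0) + 0.093(117.5) = 152.4195
Difference = 110.9251 − 152.4195 = -41.4944

-41.49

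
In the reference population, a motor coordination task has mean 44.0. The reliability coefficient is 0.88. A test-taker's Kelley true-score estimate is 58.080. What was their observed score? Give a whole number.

T̂ = ρX + (1 − ρ)μ  ⇒  X = (T̂ − (1 − ρ)μ) / ρ
X = (58.080 − 0.12 × 44.0) / 0.88 = (58.080 − 5.280) / 0.88 = 52.800 / 0.88 = 60.00

60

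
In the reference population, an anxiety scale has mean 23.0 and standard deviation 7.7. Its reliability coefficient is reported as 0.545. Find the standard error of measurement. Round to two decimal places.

SEM = SD · √(1 − ρ) = 7.7 × √0.455 = 7.7 × 0.6745 = 5.194

5.19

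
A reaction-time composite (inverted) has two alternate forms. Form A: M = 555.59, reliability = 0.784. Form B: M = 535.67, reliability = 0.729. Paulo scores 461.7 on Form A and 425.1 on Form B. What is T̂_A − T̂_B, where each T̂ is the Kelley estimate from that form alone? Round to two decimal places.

T̂_A = 0.784(461.7) + 0.216(555.59) = 481.9802
T̂_B = 0.729(425.1) + 0.271(535.67) = 455.0645
T̂_A − T̂_B = 26.9158

26.92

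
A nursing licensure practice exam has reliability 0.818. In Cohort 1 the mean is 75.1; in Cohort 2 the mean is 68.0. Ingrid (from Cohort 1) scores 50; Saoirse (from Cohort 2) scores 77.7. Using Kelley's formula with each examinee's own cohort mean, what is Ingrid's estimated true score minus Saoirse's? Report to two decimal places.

T̂_Ingrid = 0.818(50) + 0.182(75.1) = 54.5682
T̂_Saoirse = 0.818(77.7) + 0.182(68.0) = 75.9346
Difference = 54.5682 − 75.9346 = -21.3664

-21.37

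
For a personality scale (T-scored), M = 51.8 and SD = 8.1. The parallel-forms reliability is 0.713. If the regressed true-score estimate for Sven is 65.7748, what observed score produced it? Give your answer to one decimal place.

71.4

T̂ = ρX + (1 − ρ)μ  ⇒  X = (T̂ − (1 − ρ)μ) / ρ
X = (65.7748 − 0.287 × 51.8) / 0.713 = (65.7748 − 14.8666) / 0.713 = 50.9082 / 0.713 = 71.400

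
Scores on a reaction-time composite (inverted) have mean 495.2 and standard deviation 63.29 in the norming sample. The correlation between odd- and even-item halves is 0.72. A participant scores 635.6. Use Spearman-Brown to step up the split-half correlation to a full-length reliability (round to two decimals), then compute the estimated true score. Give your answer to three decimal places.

Spearman-Brown: ρ = 2r/(1 + r) = 2(0.72)/(1 + 0.72) = 1.440/1.72 = 0.8372 → 0.84
T̂ = 0.84(635.6) + 0.16(495.2) = 533.904 + 79.232 = 613.1360 → 613.136

613.136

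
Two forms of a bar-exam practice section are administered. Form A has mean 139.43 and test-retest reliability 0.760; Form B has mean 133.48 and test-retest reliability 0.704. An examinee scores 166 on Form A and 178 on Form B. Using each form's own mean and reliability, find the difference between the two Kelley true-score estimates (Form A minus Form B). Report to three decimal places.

T̂_A = 0.760(166) + 0.240(139.43) = 159.62320
T̂_B = 0.704(178) + 0.296(133.48) = 164.82208
T̂_A − T̂_B = -5.19888

-5.199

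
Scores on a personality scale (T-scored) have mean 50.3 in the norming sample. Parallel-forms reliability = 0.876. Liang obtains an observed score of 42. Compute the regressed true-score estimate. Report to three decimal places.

Regress the observed score toward the mean by the unreliability: T̂ = 0.876·42 + 0.124·50.3 = 36.792 + 6.2372 = 43.0292.

43.029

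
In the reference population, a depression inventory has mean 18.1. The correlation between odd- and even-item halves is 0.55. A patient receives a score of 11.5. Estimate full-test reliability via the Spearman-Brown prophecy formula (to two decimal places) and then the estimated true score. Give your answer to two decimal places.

13.41

Spearman-Brown: ρ = 2r/(1 + r) = 2(0.55)/(1 + 0.55) = 1.100/1.55 = 0.7097 → 0.71
T̂ = 0.71(11.5) + 0.29(18.1) = 8.165 + 5.249 = 13.414 → 13.41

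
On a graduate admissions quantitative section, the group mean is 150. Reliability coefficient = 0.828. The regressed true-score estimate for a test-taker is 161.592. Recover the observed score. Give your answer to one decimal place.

164.0

T̂ = ρX + (1 − ρ)μ  ⇒  X = (T̂ − (1 − ρ)μ) / ρ
X = (161.592 − 0.172 × 150) / 0.828 = (161.592 − 25.800) / 0.828 = 135.792 / 0.828 = 164.000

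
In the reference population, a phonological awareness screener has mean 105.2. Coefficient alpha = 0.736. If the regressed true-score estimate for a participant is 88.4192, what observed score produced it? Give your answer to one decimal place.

T̂ = ρX + (1 − ρ)μ  ⇒  X = (T̂ − (1 − ρ)μ) / ρ
X = (88.4192 − 0.264 × 105.2) / 0.736 = (88.4192 − 27.7728) / 0.736 = 60.6464 / 0.736 = 82.400

82.4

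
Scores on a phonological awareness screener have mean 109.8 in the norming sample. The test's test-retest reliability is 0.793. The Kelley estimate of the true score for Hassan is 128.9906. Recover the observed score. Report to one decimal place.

134.0

T̂ = ρX + (1 − ρ)μ  ⇒  X = (T̂ − (1 − ρ)μ) / ρ
X = (128.9906 − 0.207 × 109.8) / 0.793 = (128.9906 − 22.7286) / 0.793 = 106.2620 / 0.793 = 134.000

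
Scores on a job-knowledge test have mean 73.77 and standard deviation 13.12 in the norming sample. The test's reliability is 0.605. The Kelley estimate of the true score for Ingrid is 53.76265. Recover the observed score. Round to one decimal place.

40.7

T̂ = ρX + (1 − ρ)μ  ⇒  X = (T̂ − (1 − ρ)μ) / ρ
X = (53.76265 − 0.395 × 73.77) / 0.605 = (53.76265 − 29.13915) / 0.605 = 24.62350 / 0.605 = 40.700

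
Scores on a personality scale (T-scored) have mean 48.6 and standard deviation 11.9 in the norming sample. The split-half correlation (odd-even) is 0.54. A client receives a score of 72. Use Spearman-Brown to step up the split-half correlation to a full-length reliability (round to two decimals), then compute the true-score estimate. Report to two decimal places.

64.98

Spearman-Brown: ρ = 2r/(1 + r) = 2(0.54)/(1 + 0.54) = 1.080/1.54 = 0.7013 → 0.70
T̂ = 0.70(72) + 0.30(48.6) = 50.40 + 14.580 = 64.980 → 64.98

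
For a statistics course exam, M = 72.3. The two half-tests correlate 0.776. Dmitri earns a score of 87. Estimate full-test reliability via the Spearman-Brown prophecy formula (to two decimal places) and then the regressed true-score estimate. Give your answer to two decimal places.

Spearman-Brown: ρ = 2r/(1 + r) = 2(0.776)/(1 + 0.776) = 1.5520/1.776 = 0.8739 → 0.87
Regress the observed score toward the mean by the unreliability: T̂ = 0.87·87 + 0.13·72.3 = 75.69 + 9.399 = 85.089.

85.09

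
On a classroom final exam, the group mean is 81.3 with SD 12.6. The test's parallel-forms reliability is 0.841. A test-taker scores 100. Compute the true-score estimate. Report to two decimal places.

T̂ = 0.841(100) + 0.159(81.3) = 84.100 + 12.9267 = 97.027 → 97.03

97.03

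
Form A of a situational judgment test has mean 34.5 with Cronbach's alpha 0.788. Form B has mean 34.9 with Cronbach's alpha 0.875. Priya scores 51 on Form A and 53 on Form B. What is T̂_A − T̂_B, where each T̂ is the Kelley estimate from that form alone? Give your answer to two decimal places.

-3.24

T̂_A = 0.788(51) + 0.212(34.5) = 47.5020
T̂_B = 0.875(53) + 0.125(34.9) = 50.7375
T̂_A − T̂_B = -3.2355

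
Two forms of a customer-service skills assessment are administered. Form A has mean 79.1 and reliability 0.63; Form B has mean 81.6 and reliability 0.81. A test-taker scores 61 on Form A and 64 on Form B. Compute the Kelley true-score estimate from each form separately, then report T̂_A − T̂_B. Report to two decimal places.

0.35

T̂_A = 0.63(61) + 0.37(79.1) = 67.6970
T̂_B = 0.81(64) + 0.19(81.6) = 67.3440
T̂_A − T̂_B = 0.3530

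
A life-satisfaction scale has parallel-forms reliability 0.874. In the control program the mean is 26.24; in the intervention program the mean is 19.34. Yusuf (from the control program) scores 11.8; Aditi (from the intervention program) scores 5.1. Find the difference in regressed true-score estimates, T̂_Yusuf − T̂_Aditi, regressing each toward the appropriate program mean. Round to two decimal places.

T̂_Yusuf = 0.874(11.8) + 0.126(26.24) = 13.6194
T̂_Aditi = 0.874(5.1) + 0.126(19.34) = 6.8942
Difference = 13.6194 − 6.8942 = 6.7252

6.73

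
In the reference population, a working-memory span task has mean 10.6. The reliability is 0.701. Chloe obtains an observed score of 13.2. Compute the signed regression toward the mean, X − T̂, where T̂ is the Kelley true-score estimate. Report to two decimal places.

T̂ = ρX + (1 − ρ)μ
  = 0.701 × 13.2 + 0.299 × 10.6
  = 9.2532 + 3.1694
  = 12.4226
  ≈ 12.423
X − T̂ = 13.2 − 12.423 = 0.777 → 0.78

0.78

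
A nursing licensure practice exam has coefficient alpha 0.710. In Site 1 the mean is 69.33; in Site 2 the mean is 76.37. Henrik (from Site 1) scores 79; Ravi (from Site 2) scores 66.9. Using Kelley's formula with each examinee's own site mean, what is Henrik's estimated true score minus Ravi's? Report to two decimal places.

T̂_Henrik = 0.710(79) + 0.290(69.33) = 76.1957
T̂_Ravi = 0.710(66.9) + 0.290(76.37) = 69.6463
Difference = 76.1957 − 69.6463 = 6.5494

6.55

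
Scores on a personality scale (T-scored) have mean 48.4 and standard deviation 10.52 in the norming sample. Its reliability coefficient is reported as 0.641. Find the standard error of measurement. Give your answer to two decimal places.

6.30

SEM = SD · √(1 − ρ) = 10.52 × √0.359 = 10.52 × 0.5992 = 6.303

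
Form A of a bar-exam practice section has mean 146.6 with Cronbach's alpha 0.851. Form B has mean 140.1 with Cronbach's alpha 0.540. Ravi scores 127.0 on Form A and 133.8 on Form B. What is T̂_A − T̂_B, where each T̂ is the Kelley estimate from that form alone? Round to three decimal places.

T̂_A = 0.851(127.0) + 0.149(146.6) = 129.92040
T̂_B = 0.540(133.8) + 0.460(140.1) = 136.69800
T̂_A − T̂_B = -6.77760

-6.778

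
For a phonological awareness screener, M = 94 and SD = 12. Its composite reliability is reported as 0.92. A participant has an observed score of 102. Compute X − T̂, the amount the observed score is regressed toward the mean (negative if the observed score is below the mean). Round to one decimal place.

Weight the observed score by reliability and the mean by (1 − reliability): T̂ = 0.92·102 + 0.08·94 = 93.84 + 7.52 = 101.360.
X − T̂ = 102 − 101.36 = 0.64 → 0.6

0.6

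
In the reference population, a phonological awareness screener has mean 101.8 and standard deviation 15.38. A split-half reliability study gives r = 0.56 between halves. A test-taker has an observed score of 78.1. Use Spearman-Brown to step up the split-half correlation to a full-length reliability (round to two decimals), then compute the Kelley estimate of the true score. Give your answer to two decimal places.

84.74

Spearman-Brown: ρ = 2r/(1 + r) = 2(0.56)/(1 + 0.56) = 1.120/1.56 = 0.7179 → 0.72
Regress the observed score toward the mean by the unreliability: T̂ = 0.72·78.1 + 0.28·101.8 = 56.232 + 28.504 = 84.736.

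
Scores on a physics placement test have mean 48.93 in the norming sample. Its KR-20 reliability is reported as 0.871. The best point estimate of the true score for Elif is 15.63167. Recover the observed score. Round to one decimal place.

T̂ = ρX + (1 − ρ)μ  ⇒  X = (T̂ − (1 − ρ)μ) / ρ
X = (15.63167 − 0.129 × 48.93) / 0.871 = (15.63167 − 6.31197) / 0.871 = 9.31970 / 0.871 = 10.700

10.7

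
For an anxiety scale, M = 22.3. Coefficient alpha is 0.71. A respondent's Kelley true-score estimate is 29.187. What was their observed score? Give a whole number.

T̂ = ρX + (1 − ρ)μ  ⇒  X = (T̂ − (1 − ρ)μ) / ρ
X = (29.187 − 0.29 × 22.3) / 0.71 = (29.187 − 6.467) / 0.71 = 22.720 / 0.71 = 32.00

32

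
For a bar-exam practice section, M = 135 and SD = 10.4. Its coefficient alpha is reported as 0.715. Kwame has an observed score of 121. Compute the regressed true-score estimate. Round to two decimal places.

T̂ = ρX + (1 − ρ)μ
  = 0.715 × 121 + 0.285 × 135
  = 86.515 + 38.475
  = 124.990
  ≈ 124.99

124.99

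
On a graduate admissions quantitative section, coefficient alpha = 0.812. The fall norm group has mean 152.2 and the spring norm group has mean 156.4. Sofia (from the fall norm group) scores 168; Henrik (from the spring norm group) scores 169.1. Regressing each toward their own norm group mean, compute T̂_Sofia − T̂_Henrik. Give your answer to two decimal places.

-1.68

T̂_Sofia = 0.812(168) + 0.188(152.2) = 165.0296
T̂_Henrik = 0.812(169.1) + 0.188(156.4) = 166.7124
Difference = 165.0296 − 166.7124 = -1.6828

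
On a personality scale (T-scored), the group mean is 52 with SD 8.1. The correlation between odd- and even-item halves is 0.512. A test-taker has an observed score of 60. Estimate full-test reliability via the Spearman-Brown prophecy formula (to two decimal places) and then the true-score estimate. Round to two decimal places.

Spearman-Brown: ρ = 2r/(1 + r) = 2(0.512)/(1 + 0.512) = 1.0240/1.512 = 0.6772 → 0.68
T̂ = ρX + (1 − ρ)μ
  = 0.68 × 60 + 0.32 × 52
  = 40.80 + 16.64
  = 57.440
  ≈ 57.44

57.44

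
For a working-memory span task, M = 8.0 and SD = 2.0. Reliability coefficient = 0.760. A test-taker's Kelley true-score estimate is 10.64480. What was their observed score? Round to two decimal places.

11.48

T̂ = ρX + (1 − ρ)μ  ⇒  X = (T̂ − (1 − ρ)μ) / ρ
X = (10.64480 − 0.240 × 8.0) / 0.760 = (10.64480 − 1.9200) / 0.760 = 8.72480 / 0.760 = 11.4800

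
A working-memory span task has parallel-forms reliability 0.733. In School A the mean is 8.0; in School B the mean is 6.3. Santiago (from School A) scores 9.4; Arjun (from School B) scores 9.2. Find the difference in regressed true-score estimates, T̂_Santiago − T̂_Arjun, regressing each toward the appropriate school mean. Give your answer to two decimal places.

0.60

T̂_Santiago = 0.733(9.4) + 0.267(8.0) = 9.0262
T̂_Arjun = 0.733(9.2) + 0.267(6.3) = 8.4257
Difference = 9.0262 − 8.4257 = 0.6005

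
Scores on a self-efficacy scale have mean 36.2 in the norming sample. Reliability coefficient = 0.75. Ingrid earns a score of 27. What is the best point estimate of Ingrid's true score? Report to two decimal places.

Kelley's formula gives T̂ = 0.75·27 + 0.25·36.2 = 20.25 + 9.050 = 29.300.

29.30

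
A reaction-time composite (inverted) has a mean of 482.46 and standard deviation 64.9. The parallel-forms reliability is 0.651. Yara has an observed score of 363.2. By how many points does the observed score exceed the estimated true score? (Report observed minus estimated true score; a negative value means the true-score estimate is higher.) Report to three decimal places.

T̂ = 0.651(363.2) + 0.349(482.46) = 236.4432 + 168.37854 = 404.82174 → 404.8217
X − T̂ = 363.2 − 404.8217 = -41.6217 → -41.622

-41.622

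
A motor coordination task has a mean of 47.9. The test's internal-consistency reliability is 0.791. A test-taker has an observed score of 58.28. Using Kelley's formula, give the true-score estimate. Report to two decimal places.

T̂ = ρX + (1 − ρ)μ
  = 0.791 × 58.28 + 0.209 × 47.9
  = 46.09948 + 10.0111
  = 56.111
  ≈ 56.11

56.11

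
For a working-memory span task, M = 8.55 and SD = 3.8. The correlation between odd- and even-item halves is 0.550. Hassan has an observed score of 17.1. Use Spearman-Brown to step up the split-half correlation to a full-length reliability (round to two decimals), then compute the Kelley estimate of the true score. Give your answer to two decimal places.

14.62

Spearman-Brown: ρ = 2r/(1 + r) = 2(0.550)/(1 + 0.550) = 1.1000/1.550 = 0.7097 → 0.71
Regress the observed score toward the mean by the unreliability: T̂ = 0.71·17.1 + 0.29·8.55 = 12.141 + 2.4795 = 14.620.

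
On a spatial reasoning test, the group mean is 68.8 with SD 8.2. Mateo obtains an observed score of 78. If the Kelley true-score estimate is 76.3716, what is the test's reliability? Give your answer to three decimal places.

0.823

T̂ = ρX + (1 − ρ)μ  ⇒  T̂ − μ = ρ(X − μ)
ρ = (T̂ − μ)/(X − μ) = (76.3716 − 68.8) / (78 − 68.8) = 7.5716 / 9.2 = 0.82300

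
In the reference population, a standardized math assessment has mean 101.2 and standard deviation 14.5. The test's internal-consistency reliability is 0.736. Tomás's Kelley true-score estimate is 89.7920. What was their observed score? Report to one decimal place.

T̂ = ρX + (1 − ρ)μ  ⇒  X = (T̂ − (1 − ρ)μ) / ρ
X = (89.7920 − 0.264 × 101.2) / 0.736 = (89.7920 − 26.7168) / 0.736 = 63.0752 / 0.736 = 85.700

85.7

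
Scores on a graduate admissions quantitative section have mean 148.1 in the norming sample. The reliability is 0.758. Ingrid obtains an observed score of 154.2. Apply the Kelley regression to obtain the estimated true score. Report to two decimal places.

152.72

Kelley's formula gives T̂ = 0.758·154.2 + 0.242·148.1 = 116.8836 + 35.8402 = 152.724.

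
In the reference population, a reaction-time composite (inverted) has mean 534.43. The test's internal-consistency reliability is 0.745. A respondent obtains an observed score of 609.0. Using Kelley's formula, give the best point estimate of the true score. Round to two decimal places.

Regress the observed score toward the mean by the unreliability: T̂ = 0.745·609.0 + 0.255·534.43 = 453.7050 + 136.27965 = 589.985.

589.98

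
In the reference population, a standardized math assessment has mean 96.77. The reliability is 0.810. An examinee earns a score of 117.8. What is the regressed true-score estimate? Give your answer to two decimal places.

T̂ = 0.810(117.8) + 0.190(96.77) = 95.4180 + 18.38630 = 113.804 → 113.80

113.80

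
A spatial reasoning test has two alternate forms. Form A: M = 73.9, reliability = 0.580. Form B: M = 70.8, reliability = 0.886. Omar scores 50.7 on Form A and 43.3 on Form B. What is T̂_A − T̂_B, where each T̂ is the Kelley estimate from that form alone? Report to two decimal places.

T̂_A = 0.580(50.7) + 0.420(73.9) = 60.4440
T̂_B = 0.886(43.3) + 0.114(70.8) = 46.4350
T̂_A − T̂_B = 14.0090

14.01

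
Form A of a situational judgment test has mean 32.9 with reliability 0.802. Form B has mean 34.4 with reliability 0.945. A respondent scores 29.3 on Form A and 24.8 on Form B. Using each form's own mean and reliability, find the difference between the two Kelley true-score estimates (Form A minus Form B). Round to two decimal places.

4.68

T̂_A = 0.802(29.3) + 0.198(32.9) = 30.0128
T̂_B = 0.945(24.8) + 0.055(34.4) = 25.3280
T̂_A − T̂_B = 4.6848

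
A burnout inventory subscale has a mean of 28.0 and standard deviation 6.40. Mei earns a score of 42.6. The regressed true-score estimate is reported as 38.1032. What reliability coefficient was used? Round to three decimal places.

0.692

T̂ = ρX + (1 − ρ)μ  ⇒  T̂ − μ = ρ(X − μ)
ρ = (T̂ − μ)/(X − μ) = (38.1032 − 28.0) / (42.6 − 28.0) = 10.1032 / 14.6 = 0.69200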